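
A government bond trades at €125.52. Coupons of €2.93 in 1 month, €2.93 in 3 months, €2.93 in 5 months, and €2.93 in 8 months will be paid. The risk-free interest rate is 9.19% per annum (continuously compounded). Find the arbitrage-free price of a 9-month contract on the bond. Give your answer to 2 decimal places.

€122.32

PV(coupons) I = 2.93·e^(−0.0919·1/12) + 2.93·e^(−0.0919·3/12) + 2.93·e^(−0.0919·5/12) + 2.93·e^(−0.0919·8/12)
I = 2.9076 + 2.8635 + 2.8199 + 2.7559 = 11.3469
F = (S − I)·e^(rT) = (125.52 − 11.3469) · e^(0.0919·9/12)
= 114.1731 · e^0.068925 = 114.1731 × 1.071356 = €122.32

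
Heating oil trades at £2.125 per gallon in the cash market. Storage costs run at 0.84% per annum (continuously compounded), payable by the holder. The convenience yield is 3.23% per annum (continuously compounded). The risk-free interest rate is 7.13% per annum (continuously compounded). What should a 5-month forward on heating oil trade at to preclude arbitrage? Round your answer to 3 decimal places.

Net carry = r + u − y = 0.0713 + 0.0084 − 0.0323 = 0.0474
F = S·e^((r+u−y)T) = 2.125 · e^(0.0474 × 5/12) = 2.125 · e^0.019750
= 2.125 × 1.019946 = £2.167 per gallon

£2.167 per gallon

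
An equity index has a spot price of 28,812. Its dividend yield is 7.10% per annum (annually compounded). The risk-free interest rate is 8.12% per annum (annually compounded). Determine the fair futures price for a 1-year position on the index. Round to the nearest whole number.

29,086

F = S · (1+r)^T / (1+q)^T
= 28812 × 1.081200 / 1.071000 = 28812 × 1.009524
F = 29,086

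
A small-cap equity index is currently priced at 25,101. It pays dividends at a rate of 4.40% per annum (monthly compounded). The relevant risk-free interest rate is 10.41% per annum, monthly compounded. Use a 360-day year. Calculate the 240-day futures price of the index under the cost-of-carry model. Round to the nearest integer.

26,121

F = S · (1+r/12)^(12T) / (1+q/12)^(12T)
= 25101 × 1.071544 / 1.029713 = 25101 × 1.040624
F = 26,121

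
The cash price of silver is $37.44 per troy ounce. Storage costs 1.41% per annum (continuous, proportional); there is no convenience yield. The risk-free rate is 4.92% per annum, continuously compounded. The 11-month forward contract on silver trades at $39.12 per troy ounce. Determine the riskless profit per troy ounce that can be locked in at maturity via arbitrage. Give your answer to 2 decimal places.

$0.56 per troy ounce

Fair forward: F* = S·e^(carry·T), with carry = (r + u) = 0.0492 + 0.0141 = 0.0633
F* = 37.44 · e^(0.0633 × 11/12) = 37.44 · e^0.058025 = 37.44 × 1.059741 = $39.6767
Market $39.12 < fair $39.6767: forward underpriced → reverse cash-and-carry (short spot, go long the forward).
At maturity, profit = |F_mkt − F*| = |39.12 − 39.6767| = $0.56 per troy ounce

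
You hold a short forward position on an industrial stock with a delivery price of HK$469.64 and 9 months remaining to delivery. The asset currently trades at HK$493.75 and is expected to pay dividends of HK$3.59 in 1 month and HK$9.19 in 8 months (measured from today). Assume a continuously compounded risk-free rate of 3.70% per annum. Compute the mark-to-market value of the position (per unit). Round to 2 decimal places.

-HK$24.42

PV(remaining dividends) I = 3.59·e^(−0.0370·1/12) + 9.19·e^(−0.0370·8/12) = 12.5450
Current forward F = (S − I)·e^(rT) = (493.75 − 12.5450)·e^(0.0370·9/12) = 481.2050 × 1.028139 = 494.7456
Value (long) = (F − K)·e^(−rT) = (494.7456 − 469.64) × 0.972631 = 24.4185
Short position value = −(long value) = -HK$24.42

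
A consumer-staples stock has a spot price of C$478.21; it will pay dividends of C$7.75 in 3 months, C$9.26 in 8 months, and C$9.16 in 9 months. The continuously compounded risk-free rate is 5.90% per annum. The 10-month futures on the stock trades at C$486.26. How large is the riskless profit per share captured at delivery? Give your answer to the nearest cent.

C$10.53 per share

PV(dividends) I = 7.75·e^(−0.0590·3/12) + 9.26·e^(−0.0590·8/12) + 9.16·e^(−0.0590·9/12) = 25.3029
Fair futures F* = (S − I)·e^(rT) = (478.21 − 25.3029)·e^0.049167 = 452.9071 × 1.050396 = 475.7318
Market C$486.26 > fair 475.7318: forward overpriced → cash-and-carry (borrow at r, buy the stock and collect the dividends, short the forward).
Profit at T = |F_mkt − F*| = |486.26 − 475.7318| = C$10.53 per share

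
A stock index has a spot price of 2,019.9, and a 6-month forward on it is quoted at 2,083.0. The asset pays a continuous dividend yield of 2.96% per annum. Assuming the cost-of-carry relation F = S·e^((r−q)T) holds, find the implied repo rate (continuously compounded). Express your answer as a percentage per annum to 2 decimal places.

From F = S·e^((r−q)T): (r − q) = ln(F/S)/T
ln(2083.0/2019.9) = ln(1.031239) = 0.030761
(r − q) = 0.030761 / (6/12) = 0.061522
r = ln(F/S)/T + q = 0.061522 + 0.0296 = 0.091122
r = 9.11%

9.11%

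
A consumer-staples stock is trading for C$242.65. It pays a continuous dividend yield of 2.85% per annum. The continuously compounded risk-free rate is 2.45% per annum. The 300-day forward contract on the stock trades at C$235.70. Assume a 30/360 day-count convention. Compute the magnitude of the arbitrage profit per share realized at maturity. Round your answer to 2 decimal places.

Fair forward: F* = S·e^(carry·T), with carry = (r − q) = 0.0245 − 0.0285 = -0.0040
F* = 242.65 · e^(-0.0040 × 300/360) = 242.65 · e^-0.003333 = 242.65 × 0.996673 = C$241.8427
Market C$235.70 < fair C$241.8427: forward underpriced → reverse cash-and-carry (short spot, go long the forward).
At maturity, profit = |F_mkt − F*| = |235.70 − 241.8427| = C$6.14 per share

C$6.14 per share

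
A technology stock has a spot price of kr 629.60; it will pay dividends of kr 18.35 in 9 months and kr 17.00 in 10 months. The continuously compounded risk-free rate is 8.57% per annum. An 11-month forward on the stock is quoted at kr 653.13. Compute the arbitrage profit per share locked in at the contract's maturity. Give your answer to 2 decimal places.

kr 7.81 per share

PV(dividends) I = 18.35·e^(−0.0857·9/12) + 17.00·e^(−0.0857·10/12) = 33.0359
Fair forward F* = (S − I)·e^(rT) = (629.60 − 33.0359)·e^0.078558 = 596.5641 × 1.081726 = 645.3189
Market kr 653.13 > fair 645.3189: forward overpriced → cash-and-carry (borrow at r, buy the stock and collect the dividends, short the forward).
Profit at T = |F_mkt − F*| = |653.13 − 645.3189| = kr 7.81 per share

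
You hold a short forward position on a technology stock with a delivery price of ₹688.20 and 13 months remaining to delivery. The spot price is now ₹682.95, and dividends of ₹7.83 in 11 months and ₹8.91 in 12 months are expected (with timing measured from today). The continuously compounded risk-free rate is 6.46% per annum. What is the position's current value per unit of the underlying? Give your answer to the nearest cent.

PV(remaining dividends) I = 7.83·e^(−0.0646·11/12) + 8.91·e^(−0.0646·12/12) = 15.7324
Current forward F = (S − I)·e^(rT) = (682.95 − 15.7324)·e^(0.0646·13/12) = 667.2176 × 1.072490 = 715.5842
Value (long) = (F − K)·e^(−rT) = (715.5842 − 688.20) × 0.932409 = 25.5333
Short position value = −(long value) = -₹25.53

-₹25.53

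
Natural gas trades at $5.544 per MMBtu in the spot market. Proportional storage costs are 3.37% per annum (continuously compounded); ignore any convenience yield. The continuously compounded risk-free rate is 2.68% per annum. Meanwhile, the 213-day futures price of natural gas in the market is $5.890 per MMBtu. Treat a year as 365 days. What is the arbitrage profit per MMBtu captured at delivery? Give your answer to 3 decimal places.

$0.147 per MMBtu

Fair futures: F* = S·e^(carry·T), with carry = (r + u) = 0.0268 + 0.0337 = 0.0605
F* = 5.544 · e^(0.0605 × 213/365) = 5.544 · e^0.035305 = 5.544 × 1.035936 = $5.7432
Market $5.890 > fair $5.7432: forward overpriced → cash-and-carry (buy spot, short the forward).
At maturity, profit = |F_mkt − F*| = |5.890 − 5.7432| = $0.147 per MMBtu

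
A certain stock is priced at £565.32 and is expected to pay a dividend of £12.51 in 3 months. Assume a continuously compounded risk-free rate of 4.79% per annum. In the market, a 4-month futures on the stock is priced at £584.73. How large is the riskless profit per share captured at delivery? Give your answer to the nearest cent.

PV(dividends) I = 12.51·e^(−0.0479·3/12) = 12.3611
Fair futures F* = (S − I)·e^(rT) = (565.32 − 12.3611)·e^0.015967 = 552.9589 × 1.016095 = 561.8588
Market £584.73 > fair 561.8588: forward overpriced → cash-and-carry (borrow at r, buy the stock and collect the dividends, short the forward).
Profit at T = |F_mkt − F*| = |584.73 − 561.8588| = £22.87 per share

£22.87 per share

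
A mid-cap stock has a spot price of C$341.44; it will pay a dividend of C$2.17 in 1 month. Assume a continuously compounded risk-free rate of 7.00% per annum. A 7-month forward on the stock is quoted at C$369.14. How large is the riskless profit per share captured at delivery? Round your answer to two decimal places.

PV(dividends) I = 2.17·e^(−0.0700·1/12) = 2.1574
Fair forward F* = (S − I)·e^(rT) = (341.44 − 2.1574)·e^0.040833 = 339.2826 × 1.041678 = 353.4232
Market C$369.14 > fair 353.4232: forward overpriced → cash-and-carry (borrow at r, buy the stock and collect the dividends, short the forward).
Profit at T = |F_mkt − F*| = |369.14 − 353.4232| = C$15.72 per share

C$15.72 per share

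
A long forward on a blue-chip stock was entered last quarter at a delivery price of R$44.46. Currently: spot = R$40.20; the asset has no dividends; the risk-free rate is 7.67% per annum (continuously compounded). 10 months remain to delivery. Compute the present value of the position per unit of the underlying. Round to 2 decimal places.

-R$1.51

Current fair forward for the remaining 10 months: F = S·e^(r·T), r = 0.0767
F = 40.20 · e^(0.0767 × 10/12) = 40.20 × 1.066004 = 42.8534
Value of long forward = (F − K)·e^(−rT) = (42.8534 − 44.46) · e^(−0.0767·10/12)
= -1.6066 × 0.938083 = -1.51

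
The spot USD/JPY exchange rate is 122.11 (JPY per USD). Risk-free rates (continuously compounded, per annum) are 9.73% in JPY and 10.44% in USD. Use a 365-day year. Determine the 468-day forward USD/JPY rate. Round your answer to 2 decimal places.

F = S·e^((r_JPY − r_USD)T) = 122.11 · e^((0.0973 − 0.1044) × 468/365)
= 122.11 · e^-0.009104 = 122.11 × 0.990937
F = 121.00 JPY per USD

121.00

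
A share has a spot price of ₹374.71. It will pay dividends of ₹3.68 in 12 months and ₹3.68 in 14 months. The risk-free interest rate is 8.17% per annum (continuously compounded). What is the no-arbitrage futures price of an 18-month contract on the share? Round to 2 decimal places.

₹415.95

PV(dividends) I = 3.68·e^(−0.0817·12/12) + 3.68·e^(−0.0817·14/12)
I = 3.3913 + 3.3454 = 6.7367
F = (S − I)·e^(rT) = (374.71 − 6.7367) · e^(0.0817·18/12)
= 367.9733 · e^0.122550 = 367.9733 × 1.130376 = ₹415.95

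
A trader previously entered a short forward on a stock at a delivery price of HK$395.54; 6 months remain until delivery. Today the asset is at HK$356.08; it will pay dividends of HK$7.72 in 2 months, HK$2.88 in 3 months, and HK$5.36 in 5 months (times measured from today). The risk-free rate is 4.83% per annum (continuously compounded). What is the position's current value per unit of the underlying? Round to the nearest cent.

HK$45.78

PV(remaining dividends) I = 7.72·e^(−0.0483·2/12) + 2.88·e^(−0.0483·3/12) + 5.36·e^(−0.0483·5/12) = 15.7567
Current forward F = (S − I)·e^(rT) = (356.08 − 15.7567)·e^(0.0483·6/12) = 340.3233 × 1.024444 = 348.6422
Value (long) = (F − K)·e^(−rT) = (348.6422 − 395.54) × 0.976139 = -45.7788
Short position value = −(long value) = HK$45.78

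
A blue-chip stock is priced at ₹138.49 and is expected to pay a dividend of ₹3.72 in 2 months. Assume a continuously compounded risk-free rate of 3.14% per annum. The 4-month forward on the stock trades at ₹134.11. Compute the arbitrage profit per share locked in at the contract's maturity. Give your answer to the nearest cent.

PV(dividends) I = 3.72·e^(−0.0314·2/12) = 3.7006
Fair forward F* = (S − I)·e^(rT) = (138.49 − 3.7006)·e^0.010467 = 134.7894 × 1.010522 = 136.2077
Market ₹134.11 < fair 136.2077: forward underpriced → reverse cash-and-carry (short the stock, invest proceeds at r, pay the dividends, go long the forward).
Profit at T = |F_mkt − F*| = |134.11 − 136.2077| = ₹2.10 per share

₹2.10 per share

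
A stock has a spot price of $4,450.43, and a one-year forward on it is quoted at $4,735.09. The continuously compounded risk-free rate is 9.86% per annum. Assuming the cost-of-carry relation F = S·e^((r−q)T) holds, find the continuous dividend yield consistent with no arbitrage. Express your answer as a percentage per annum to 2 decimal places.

From F = S·e^((r−q)T): (r − q) = ln(F/S)/T
ln(4735.09/4450.43) = ln(1.063962) = 0.062000
(r − q) = 0.062000 / (12/12) = 0.062000
q = r − ln(F/S)/T = 0.0986 − 0.062000 = 0.036600
q = 3.66%

3.66%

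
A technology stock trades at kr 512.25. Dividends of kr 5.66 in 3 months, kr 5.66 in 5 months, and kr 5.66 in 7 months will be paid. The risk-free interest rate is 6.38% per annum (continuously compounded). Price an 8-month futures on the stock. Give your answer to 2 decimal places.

kr 517.25

PV(dividends) I = 5.66·e^(−0.0638·3/12) + 5.66·e^(−0.0638·5/12) + 5.66·e^(−0.0638·7/12)
I = 5.5704 + 5.5115 + 5.4532 = 16.5351
F = (S − I)·e^(rT) = (512.25 − 16.5351) · e^(0.0638·8/12)
= 495.7149 · e^0.042533 = 495.7149 × 1.043450 = kr 517.25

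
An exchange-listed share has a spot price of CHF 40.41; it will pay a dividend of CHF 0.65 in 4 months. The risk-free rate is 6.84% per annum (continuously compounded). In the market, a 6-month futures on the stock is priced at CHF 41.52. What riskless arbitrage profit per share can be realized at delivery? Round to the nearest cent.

CHF 0.36 per share

PV(dividends) I = 0.65·e^(−0.0684·4/12) = 0.6353
Fair futures F* = (S − I)·e^(rT) = (40.41 − 0.6353)·e^0.034200 = 39.7747 × 1.034792 = 41.1585
Market CHF 41.52 > fair 41.1585: forward overpriced → cash-and-carry (borrow at r, buy the stock and collect the dividends, short the forward).
Profit at T = |F_mkt − F*| = |41.52 − 41.1585| = CHF 0.36 per share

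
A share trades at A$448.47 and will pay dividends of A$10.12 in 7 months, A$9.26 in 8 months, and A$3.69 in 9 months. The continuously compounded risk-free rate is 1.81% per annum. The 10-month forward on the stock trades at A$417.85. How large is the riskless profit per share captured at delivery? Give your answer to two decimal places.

PV(dividends) I = 10.12·e^(−0.0181·7/12) + 9.26·e^(−0.0181·8/12) + 3.69·e^(−0.0181·9/12) = 22.8029
Fair forward F* = (S − I)·e^(rT) = (448.47 − 22.8029)·e^0.015083 = 425.6671 × 1.015197 = 432.1360
Market A$417.85 < fair 432.1360: forward underpriced → reverse cash-and-carry (short the stock, invest proceeds at r, pay the dividends, go long the forward).
Profit at T = |F_mkt − F*| = |417.85 − 432.1360| = A$14.29 per share

A$14.29 per share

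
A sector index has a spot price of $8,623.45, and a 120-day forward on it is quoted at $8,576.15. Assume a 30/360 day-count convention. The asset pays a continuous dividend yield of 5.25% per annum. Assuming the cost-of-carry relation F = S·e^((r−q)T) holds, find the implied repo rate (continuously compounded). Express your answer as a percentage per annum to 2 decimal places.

3.60%

From F = S·e^((r−q)T): (r − q) = ln(F/S)/T
ln(8576.15/8623.45) = ln(0.994515) = -0.005500
(r − q) = -0.005500 / (120/360) = -0.016500
r = ln(F/S)/T + q = -0.016500 + 0.0525 = 0.036000
r = 3.60%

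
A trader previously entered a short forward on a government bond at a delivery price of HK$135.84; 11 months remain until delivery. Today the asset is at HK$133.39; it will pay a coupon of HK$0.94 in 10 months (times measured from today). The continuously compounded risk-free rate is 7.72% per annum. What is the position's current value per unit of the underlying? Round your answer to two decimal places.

-HK$5.95

PV(remaining coupons) I = 0.94·e^(−0.0772·10/12) = 0.8814
Current forward F = (S − I)·e^(rT) = (133.39 − 0.8814)·e^(0.0772·11/12) = 132.5086 × 1.073331 = 142.2256
Value (long) = (F − K)·e^(−rT) = (142.2256 − 135.84) × 0.931679 = 5.9493
Short position value = −(long value) = -HK$5.95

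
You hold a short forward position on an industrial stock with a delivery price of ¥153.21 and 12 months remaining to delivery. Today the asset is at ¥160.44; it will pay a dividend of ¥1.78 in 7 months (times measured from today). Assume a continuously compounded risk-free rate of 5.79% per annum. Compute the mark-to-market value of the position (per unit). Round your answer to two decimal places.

PV(remaining dividends) I = 1.78·e^(−0.0579·7/12) = 1.7209
Current forward F = (S − I)·e^(rT) = (160.44 − 1.7209)·e^(0.0579·12/12) = 158.7191 × 1.059609 = 168.1802
Value (long) = (F − K)·e^(−rT) = (168.1802 − 153.21) × 0.943744 = 14.1280
Short position value = −(long value) = -¥14.13

-¥14.13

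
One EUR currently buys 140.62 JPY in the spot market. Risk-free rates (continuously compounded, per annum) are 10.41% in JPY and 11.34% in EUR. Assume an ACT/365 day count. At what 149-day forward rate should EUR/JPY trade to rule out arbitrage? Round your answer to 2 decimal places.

140.09

F = S·e^((r_JPY − r_EUR)T) = 140.62 · e^((0.1041 − 0.1134) × 149/365)
= 140.62 · e^-0.003796 = 140.62 × 0.996211
F = 140.09 JPY per EUR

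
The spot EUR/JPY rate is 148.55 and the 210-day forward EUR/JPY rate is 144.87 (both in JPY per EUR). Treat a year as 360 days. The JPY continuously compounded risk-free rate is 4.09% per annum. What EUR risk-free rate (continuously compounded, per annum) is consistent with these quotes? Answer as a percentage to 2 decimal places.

8.39%

F = S·e^((r_JPY − r_EUR)T) ⇒ r_EUR = r_JPY − ln(F/S)/T
ln(144.87/148.55) = -0.025085; /(210/360) = -0.043003
r_EUR = 0.0409 + 0.043003 = 0.083903
r_EUR = 8.39%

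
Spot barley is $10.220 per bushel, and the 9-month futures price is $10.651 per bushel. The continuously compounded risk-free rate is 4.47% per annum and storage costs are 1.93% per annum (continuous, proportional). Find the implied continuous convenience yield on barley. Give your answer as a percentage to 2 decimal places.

0.89%

F = S·e^((r+u−y)T) ⇒ (r+u−y) = ln(F/S)/T
ln(10.651/10.220) = 0.041307; /T ⇒ 0.055076
y = r + u − ln(F/S)/T = 0.0447 + 0.0193 − 0.055076 = 0.008924
y = 0.89%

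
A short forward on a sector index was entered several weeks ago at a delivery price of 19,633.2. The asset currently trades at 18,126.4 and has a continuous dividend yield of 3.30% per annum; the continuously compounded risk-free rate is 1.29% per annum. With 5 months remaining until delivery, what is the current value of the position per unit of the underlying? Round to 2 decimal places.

1649.09

Current fair forward for the remaining 5 months: F = S·e^((r − q)·T), (r − q) = 0.0129 − 0.0330 = -0.0201
F = 18126.4 · e^(-0.0201 × 5/12) = 18126.4 × 0.99165997 = 17975.2253
Value of long forward = (F − K)·e^(−rT) = (17975.2253 − 19633.2) · e^(−0.0129·5/12)
= -1657.9747 × 0.99463942 = -1649.09
Short position value = −(long value) = 1649.09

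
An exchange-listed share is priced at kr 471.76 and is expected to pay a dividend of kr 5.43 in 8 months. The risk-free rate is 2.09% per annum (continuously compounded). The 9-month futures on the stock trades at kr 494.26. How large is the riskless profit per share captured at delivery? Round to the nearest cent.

PV(dividends) I = 5.43·e^(−0.0209·8/12) = 5.3549
Fair futures F* = (S − I)·e^(rT) = (471.76 − 5.3549)·e^0.015675 = 466.4051 × 1.015798 = 473.7734
Market kr 494.26 > fair 473.7734: forward overpriced → cash-and-carry (borrow at r, buy the stock and collect the dividends, short the forward).
Profit at T = |F_mkt − F*| = |494.26 − 473.7734| = kr 20.49 per share

kr 20.49 per share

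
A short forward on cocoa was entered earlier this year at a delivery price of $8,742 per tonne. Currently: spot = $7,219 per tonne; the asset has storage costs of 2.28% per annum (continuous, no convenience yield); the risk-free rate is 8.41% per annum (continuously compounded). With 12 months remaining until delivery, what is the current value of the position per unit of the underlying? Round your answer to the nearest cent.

Current fair forward for the remaining 12 months: F = S·e^((r + u)·T), (r + u) = 0.0841 + 0.0228 = 0.1069
F = 7219 · e^(0.1069 × 12/12) = 7219 × 1.11282297 = 8033.4690
Value of long forward = (F − K)·e^(−rT) = (8033.4690 − 8742) · e^(−0.0841·12/12)
= -708.5310 × 0.91933932 = -651.38
Short position value = −(long value) = $651.38

$651.38 per tonne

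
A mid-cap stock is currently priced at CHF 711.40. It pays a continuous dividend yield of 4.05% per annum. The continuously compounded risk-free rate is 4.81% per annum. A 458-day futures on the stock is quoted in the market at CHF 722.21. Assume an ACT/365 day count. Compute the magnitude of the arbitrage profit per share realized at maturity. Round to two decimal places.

Fair futures: F* = S·e^(carry·T), with carry = (r − q) = 0.0481 − 0.0405 = 0.0076
F* = 711.40 · e^(0.0076 × 458/365) = 711.40 · e^0.009536 = 711.40 × 1.009582 = CHF 718.2166
Market CHF 722.21 > fair CHF 718.2166: forward overpriced → cash-and-carry (buy spot, short the forward).
At maturity, profit = |F_mkt − F*| = |722.21 − 718.2166| = CHF 3.99 per share

CHF 3.99 per share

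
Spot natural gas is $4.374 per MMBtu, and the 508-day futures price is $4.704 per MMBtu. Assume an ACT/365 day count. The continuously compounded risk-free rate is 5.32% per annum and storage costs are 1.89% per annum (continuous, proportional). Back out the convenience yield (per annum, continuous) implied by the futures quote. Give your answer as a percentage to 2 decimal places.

1.98%

F = S·e^((r+u−y)T) ⇒ (r+u−y) = ln(F/S)/T
ln(4.704/4.374) = 0.072735; /T ⇒ 0.052260
y = r + u − ln(F/S)/T = 0.0532 + 0.0189 − 0.052260 = 0.019840
y = 1.98%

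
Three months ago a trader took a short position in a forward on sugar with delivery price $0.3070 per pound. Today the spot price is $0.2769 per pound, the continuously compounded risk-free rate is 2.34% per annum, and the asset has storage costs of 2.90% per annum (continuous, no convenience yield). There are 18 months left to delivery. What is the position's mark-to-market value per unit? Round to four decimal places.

Current fair forward for the remaining 18 months: F = S·e^((r + u)·T), (r + u) = 0.0234 + 0.0290 = 0.0524
F = 0.2769 · e^(0.0524 × 18/12) = 0.2769 × 1.081772 = 0.2995
Value of long forward = (F − K)·e^(−rT) = (0.2995 − 0.3070) · e^(−0.0234·18/12)
= -0.0075 × 0.965509 = -0.0072
Short position value = −(long value) = $0.0072

$0.0072 per pound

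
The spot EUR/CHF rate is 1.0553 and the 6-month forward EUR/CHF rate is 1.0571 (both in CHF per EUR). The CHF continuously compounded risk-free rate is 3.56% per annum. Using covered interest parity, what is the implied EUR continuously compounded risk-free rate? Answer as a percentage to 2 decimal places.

3.22%

F = S·e^((r_CHF − r_EUR)T) ⇒ r_EUR = r_CHF − ln(F/S)/T
ln(1.0571/1.0553) = 0.001704; /(6/12) = 0.003408
r_EUR = 0.0356 − 0.003408 = 0.032192
r_EUR = 3.22%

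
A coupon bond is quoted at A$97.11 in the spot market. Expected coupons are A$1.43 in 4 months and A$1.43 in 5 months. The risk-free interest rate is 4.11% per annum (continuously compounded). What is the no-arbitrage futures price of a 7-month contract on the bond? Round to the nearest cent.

PV(coupons) I = 1.43·e^(−0.0411·4/12) + 1.43·e^(−0.0411·5/12)
I = 1.4105 + 1.4057 = 2.8162
F = (S − I)·e^(rT) = (97.11 − 2.8162) · e^(0.0411·7/12)
= 94.2938 · e^0.023975 = 94.2938 × 1.024265 = A$96.58

A$96.58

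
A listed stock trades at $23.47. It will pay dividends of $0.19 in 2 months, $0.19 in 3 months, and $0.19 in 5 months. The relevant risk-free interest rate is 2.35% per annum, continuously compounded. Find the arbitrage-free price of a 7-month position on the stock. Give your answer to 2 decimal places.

PV(dividends) I = 0.19·e^(−0.0235·2/12) + 0.19·e^(−0.0235·3/12) + 0.19·e^(−0.0235·5/12)
I = 0.1893 + 0.1889 + 0.1881 = 0.5663
F = (S − I)·e^(rT) = (23.47 − 0.5663) · e^(0.0235·7/12)
= 22.9037 · e^0.013708 = 22.9037 × 1.013802 = $23.22

$23.22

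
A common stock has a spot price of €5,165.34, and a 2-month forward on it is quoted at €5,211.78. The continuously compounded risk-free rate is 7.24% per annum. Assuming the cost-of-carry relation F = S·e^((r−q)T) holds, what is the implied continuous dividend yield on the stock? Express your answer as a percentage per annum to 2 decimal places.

1.87%

From F = S·e^((r−q)T): (r − q) = ln(F/S)/T
ln(5211.78/5165.34) = ln(1.008991) = 0.008951
(r − q) = 0.008951 / (2/12) = 0.053706
q = r − ln(F/S)/T = 0.0724 − 0.053706 = 0.018694
q = 1.87%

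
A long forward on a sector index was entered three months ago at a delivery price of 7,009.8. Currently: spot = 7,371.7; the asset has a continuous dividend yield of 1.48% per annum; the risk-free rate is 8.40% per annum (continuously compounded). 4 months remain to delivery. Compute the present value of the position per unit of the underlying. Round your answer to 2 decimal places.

519.17

Current fair forward for the remaining 4 months: F = S·e^((r − q)·T), (r − q) = 0.0840 − 0.0148 = 0.0692
F = 7371.7 · e^(0.0692 × 4/12) = 7371.7 × 1.02333476 = 7543.7169
Value of long forward = (F − K)·e^(−rT) = (7543.7169 − 7009.8) · e^(−0.0840·4/12)
= 533.9169 × 0.97238837 = 519.17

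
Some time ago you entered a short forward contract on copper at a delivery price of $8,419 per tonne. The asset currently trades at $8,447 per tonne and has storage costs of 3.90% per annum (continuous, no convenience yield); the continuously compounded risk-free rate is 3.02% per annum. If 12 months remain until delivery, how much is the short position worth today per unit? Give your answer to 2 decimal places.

-$614.39 per tonne

Current fair forward for the remaining 12 months: F = S·e^((r + u)·T), (r + u) = 0.0302 + 0.0390 = 0.0692
F = 8447 · e^(0.0692 × 12/12) = 8447 × 1.07165052 = 9052.2319
Value of long forward = (F − K)·e^(−rT) = (9052.2319 − 8419) · e^(−0.0302·12/12)
= 633.2319 × 0.97025146 = 614.39
Short position value = −(long value) = -$614.39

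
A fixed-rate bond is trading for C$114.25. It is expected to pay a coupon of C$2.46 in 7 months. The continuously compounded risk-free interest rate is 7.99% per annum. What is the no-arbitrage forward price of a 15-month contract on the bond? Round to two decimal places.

C$123.66

PV(coupons) I = 2.46·e^(−0.0799·7/12)
I = 2.3480
F = (S − I)·e^(rT) = (114.25 − 2.3480) · e^(0.0799·15/12)
= 111.9020 · e^0.099875 = 111.9020 × 1.105033 = C$123.66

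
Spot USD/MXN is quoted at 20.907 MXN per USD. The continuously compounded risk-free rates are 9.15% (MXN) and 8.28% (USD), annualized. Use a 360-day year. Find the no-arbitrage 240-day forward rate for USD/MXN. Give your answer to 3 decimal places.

F = S·e^((r_MXN − r_USD)T) = 20.907 · e^((0.0915 − 0.0828) × 240/360)
= 20.907 · e^0.005800 = 20.907 × 1.005817
F = 21.029 MXN per USD

21.029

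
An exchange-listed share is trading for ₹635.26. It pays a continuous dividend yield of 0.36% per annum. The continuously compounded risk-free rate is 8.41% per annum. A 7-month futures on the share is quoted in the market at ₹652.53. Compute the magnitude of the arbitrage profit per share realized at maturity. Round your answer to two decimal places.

₹13.27 per share

Fair futures: F* = S·e^(carry·T), with carry = (r − q) = 0.0841 − 0.0036 = 0.0805
F* = 635.26 · e^(0.0805 × 7/12) = 635.26 · e^0.046958 = 635.26 × 1.048078 = ₹665.8020
Market ₹652.53 < fair ₹665.8020: forward underpriced → reverse cash-and-carry (short spot, go long the forward).
At maturity, profit = |F_mkt − F*| = |652.53 − 665.8020| = ₹13.27 per share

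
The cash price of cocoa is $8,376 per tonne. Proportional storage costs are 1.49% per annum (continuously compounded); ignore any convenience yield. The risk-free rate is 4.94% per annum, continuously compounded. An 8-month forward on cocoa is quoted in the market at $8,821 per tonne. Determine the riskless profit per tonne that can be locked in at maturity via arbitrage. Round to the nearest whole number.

Fair forward: F* = S·e^(carry·T), with carry = (r + u) = 0.0494 + 0.0149 = 0.0643
F* = 8376 · e^(0.0643 × 8/12) = 8376 · e^0.042867 = 8376 × 1.043799 = $8742.8604
Market $8821 > fair $8742.8604: forward overpriced → cash-and-carry (buy spot, short the forward).
At maturity, profit = |F_mkt − F*| = |8821 − 8742.8604| = $78 per tonne

$78 per tonne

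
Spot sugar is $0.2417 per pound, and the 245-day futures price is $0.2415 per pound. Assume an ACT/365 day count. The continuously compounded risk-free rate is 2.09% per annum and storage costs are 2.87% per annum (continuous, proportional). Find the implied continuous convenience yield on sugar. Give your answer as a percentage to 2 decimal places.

5.08%

F = S·e^((r+u−y)T) ⇒ (r+u−y) = ln(F/S)/T
ln(0.2415/0.2417) = -0.000828; /T ⇒ -0.001234
y = r + u − ln(F/S)/T = 0.0209 + 0.0287 + 0.001234 = 0.050834
y = 5.08%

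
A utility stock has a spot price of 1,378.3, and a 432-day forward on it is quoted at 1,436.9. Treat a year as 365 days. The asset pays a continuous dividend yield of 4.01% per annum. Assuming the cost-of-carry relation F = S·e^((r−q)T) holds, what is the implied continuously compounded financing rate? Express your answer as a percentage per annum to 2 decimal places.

7.53%

From F = S·e^((r−q)T): (r − q) = ln(F/S)/T
ln(1436.9/1378.3) = ln(1.042516) = 0.041637
(r − q) = 0.041637 / (432/365) = 0.035179
r = ln(F/S)/T + q = 0.035179 + 0.0401 = 0.075279
r = 7.53%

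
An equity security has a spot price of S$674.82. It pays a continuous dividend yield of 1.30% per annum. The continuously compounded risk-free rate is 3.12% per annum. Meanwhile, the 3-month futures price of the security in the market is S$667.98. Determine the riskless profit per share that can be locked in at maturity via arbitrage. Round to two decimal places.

S$9.92 per share

Fair futures: F* = S·e^(carry·T), with carry = (r − q) = 0.0312 − 0.0130 = 0.0182
F* = 674.82 · e^(0.0182 × 3/12) = 674.82 · e^0.004550 = 674.82 × 1.004560 = S$677.8972
Market S$667.98 < fair S$677.8972: forward underpriced → reverse cash-and-carry (short spot, go long the forward).
At maturity, profit = |F_mkt − F*| = |667.98 − 677.8972| = S$9.92 per share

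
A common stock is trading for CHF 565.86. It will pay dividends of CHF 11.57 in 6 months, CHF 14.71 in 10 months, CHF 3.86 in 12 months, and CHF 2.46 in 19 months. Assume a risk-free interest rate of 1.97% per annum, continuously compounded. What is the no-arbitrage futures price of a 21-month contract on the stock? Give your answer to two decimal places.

PV(dividends) I = 11.57·e^(−0.0197·6/12) + 14.71·e^(−0.0197·10/12) + 3.86·e^(−0.0197·12/12) + 2.46·e^(−0.0197·19/12)
I = 11.4566 + 14.4705 + 3.7847 + 2.3845 = 32.0963
F = (S − I)·e^(rT) = (565.86 − 32.0963) · e^(0.0197·21/12)
= 533.7637 · e^0.034475 = 533.7637 × 1.035076 = CHF 552.49

CHF 552.49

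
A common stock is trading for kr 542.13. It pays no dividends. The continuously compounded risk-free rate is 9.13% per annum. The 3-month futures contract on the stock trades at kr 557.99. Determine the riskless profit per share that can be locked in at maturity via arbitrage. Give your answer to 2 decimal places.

Fair futures: F* = S·e^(carry·T), with carry = r = 0.0913
F* = 542.13 · e^(0.0913 × 3/12) = 542.13 · e^0.022825 = 542.13 × 1.023087 = kr 554.6462
Market kr 557.99 > fair kr 554.6462: forward overpriced → cash-and-carry (buy spot, short the forward).
At maturity, profit = |F_mkt − F*| = |557.99 − 554.6462| = kr 3.34 per share

kr 3.34 per share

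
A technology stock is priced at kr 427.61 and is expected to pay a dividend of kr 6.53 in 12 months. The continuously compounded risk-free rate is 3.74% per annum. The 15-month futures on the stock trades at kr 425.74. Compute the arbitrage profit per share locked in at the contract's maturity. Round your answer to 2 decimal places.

PV(dividends) I = 6.53·e^(−0.0374·12/12) = 6.2903
Fair futures F* = (S − I)·e^(rT) = (427.61 − 6.2903)·e^0.046750 = 421.3197 × 1.047860 = 441.4841
Market kr 425.74 < fair 441.4841: forward underpriced → reverse cash-and-carry (short the stock, invest proceeds at r, pay the dividends, go long the forward).
Profit at T = |F_mkt − F*| = |425.74 − 441.4841| = kr 15.74 per share

kr 15.74 per share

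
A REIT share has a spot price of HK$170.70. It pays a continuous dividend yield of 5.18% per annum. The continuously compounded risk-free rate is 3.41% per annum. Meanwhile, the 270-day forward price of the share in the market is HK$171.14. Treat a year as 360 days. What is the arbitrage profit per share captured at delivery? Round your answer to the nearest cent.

Fair forward: F* = S·e^(carry·T), with carry = (r − q) = 0.0341 − 0.0518 = -0.0177
F* = 170.70 · e^(-0.0177 × 270/360) = 170.70 · e^-0.013275 = 170.70 × 0.986813 = HK$168.4490
Market HK$171.14 > fair HK$168.4490: forward overpriced → cash-and-carry (buy spot, short the forward).
At maturity, profit = |F_mkt − F*| = |171.14 − 168.4490| = HK$2.69 per share

HK$2.69 per share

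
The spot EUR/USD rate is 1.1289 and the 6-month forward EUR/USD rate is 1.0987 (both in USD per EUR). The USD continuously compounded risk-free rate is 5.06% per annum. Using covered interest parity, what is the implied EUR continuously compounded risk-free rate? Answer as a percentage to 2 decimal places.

F = S·e^((r_USD − r_EUR)T) ⇒ r_EUR = r_USD − ln(F/S)/T
ln(1.0987/1.1289) = -0.027116; /(6/12) = -0.054232
r_EUR = 0.0506 + 0.054232 = 0.104832
r_EUR = 10.48%

10.48%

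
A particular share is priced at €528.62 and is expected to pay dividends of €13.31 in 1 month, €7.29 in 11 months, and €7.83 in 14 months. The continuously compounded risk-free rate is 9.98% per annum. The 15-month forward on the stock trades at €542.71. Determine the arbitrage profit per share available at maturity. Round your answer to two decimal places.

PV(dividends) I = 13.31·e^(−0.0998·1/12) + 7.29·e^(−0.0998·11/12) + 7.83·e^(−0.0998·14/12) = 26.8218
Fair forward F* = (S − I)·e^(rT) = (528.62 − 26.8218)·e^0.124750 = 501.7982 × 1.132865 = 568.4696
Market €542.71 < fair 568.4696: forward underpriced → reverse cash-and-carry (short the stock, invest proceeds at r, pay the dividends, go long the forward).
Profit at T = |F_mkt − F*| = |542.71 − 568.4696| = €25.76 per share

€25.76 per share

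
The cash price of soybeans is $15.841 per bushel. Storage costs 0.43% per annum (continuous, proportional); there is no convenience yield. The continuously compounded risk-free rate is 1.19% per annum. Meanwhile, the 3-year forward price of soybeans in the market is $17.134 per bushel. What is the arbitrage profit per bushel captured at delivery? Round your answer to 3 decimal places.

$0.504 per bushel

Fair forward: F* = S·e^(carry·T), with carry = (r + u) = 0.0119 + 0.0043 = 0.0162
F* = 15.841 · e^(0.0162 × 3) = 15.841 · e^0.048600 = 15.841 × 1.049800 = $16.6299
Market $17.134 > fair $16.6299: forward overpriced → cash-and-carry (buy spot, short the forward).
At maturity, profit = |F_mkt − F*| = |17.134 − 16.6299| = $0.504 per bushel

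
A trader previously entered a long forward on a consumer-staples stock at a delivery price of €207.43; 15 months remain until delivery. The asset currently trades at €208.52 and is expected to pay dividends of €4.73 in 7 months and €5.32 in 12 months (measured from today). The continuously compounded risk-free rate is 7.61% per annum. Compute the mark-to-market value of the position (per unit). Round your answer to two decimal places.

€10.46

PV(remaining dividends) I = 4.73·e^(−0.0761·7/12) + 5.32·e^(−0.0761·12/12) = 9.4548
Current forward F = (S − I)·e^(rT) = (208.52 − 9.4548)·e^(0.0761·15/12) = 199.0652 × 1.099796 = 218.9311
Value (long) = (F − K)·e^(−rT) = (218.9311 − 207.43) × 0.909259 = 10.4575
Value = €10.46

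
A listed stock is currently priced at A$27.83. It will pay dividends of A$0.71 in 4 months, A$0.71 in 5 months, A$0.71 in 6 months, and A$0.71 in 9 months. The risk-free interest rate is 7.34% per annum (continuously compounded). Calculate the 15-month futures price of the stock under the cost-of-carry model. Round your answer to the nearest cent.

PV(dividends) I = 0.71·e^(−0.0734·4/12) + 0.71·e^(−0.0734·5/12) + 0.71·e^(−0.0734·6/12) + 0.71·e^(−0.0734·9/12)
I = 0.6928 + 0.6886 + 0.6844 + 0.6720 = 2.7378
F = (S − I)·e^(rT) = (27.83 − 2.7378) · e^(0.0734·15/12)
= 25.0922 · e^0.091750 = 25.0922 × 1.096091 = A$27.50

A$27.50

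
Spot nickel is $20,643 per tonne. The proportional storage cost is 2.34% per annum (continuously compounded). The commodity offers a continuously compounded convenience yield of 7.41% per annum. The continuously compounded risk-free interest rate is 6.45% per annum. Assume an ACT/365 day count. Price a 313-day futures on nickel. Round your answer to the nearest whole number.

Net carry = r + u − y = 0.0645 + 0.0234 − 0.0741 = 0.0138
F = S·e^((r+u−y)T) = 20643 · e^(0.0138 × 313/365) = 20643 · e^0.011834
= 20643 × 1.011904 = $20,889 per tonne

$20,889 per tonne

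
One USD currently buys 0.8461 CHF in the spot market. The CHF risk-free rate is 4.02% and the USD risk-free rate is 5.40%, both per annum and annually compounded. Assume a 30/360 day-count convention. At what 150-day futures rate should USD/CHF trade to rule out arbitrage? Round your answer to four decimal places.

By covered interest parity, F = S · (1+r_CHF)^T / (1+r_USD)^T
= 0.8461 × 1.016558 / 1.022155 = 0.8461 × 0.994524
F = 0.8415 CHF per USD

0.8415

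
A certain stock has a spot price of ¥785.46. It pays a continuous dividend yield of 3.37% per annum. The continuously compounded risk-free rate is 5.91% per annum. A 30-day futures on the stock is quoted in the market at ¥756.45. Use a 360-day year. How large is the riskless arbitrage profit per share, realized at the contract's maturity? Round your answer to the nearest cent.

Fair futures: F* = S·e^(carry·T), with carry = (r − q) = 0.0591 − 0.0337 = 0.0254
F* = 785.46 · e^(0.0254 × 30/360) = 785.46 · e^0.002117 = 785.46 × 1.002119 = ¥787.1244
Market ¥756.45 < fair ¥787.1244: forward underpriced → reverse cash-and-carry (short spot, go long the forward).
At maturity, profit = |F_mkt − F*| = |756.45 − 787.1244| = ¥30.67 per share

¥30.67 per share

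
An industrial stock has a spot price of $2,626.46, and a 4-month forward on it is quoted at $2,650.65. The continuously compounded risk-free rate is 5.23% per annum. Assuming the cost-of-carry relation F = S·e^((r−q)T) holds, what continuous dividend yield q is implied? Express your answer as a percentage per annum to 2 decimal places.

From F = S·e^((r−q)T): (r − q) = ln(F/S)/T
ln(2650.65/2626.46) = ln(1.009210) = 0.009168
(r − q) = 0.009168 / (4/12) = 0.027504
q = r − ln(F/S)/T = 0.0523 − 0.027504 = 0.024796
q = 2.48%

2.48%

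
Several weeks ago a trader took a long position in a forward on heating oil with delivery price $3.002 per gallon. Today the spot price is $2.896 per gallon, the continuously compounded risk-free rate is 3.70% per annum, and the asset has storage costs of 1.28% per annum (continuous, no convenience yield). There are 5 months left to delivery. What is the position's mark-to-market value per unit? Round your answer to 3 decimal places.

-$0.045 per gallon

Current fair forward for the remaining 5 months: F = S·e^((r + u)·T), (r + u) = 0.0370 + 0.0128 = 0.0498
F = 2.896 · e^(0.0498 × 5/12) = 2.896 × 1.020967 = 2.9567
Value of long forward = (F − K)·e^(−rT) = (2.9567 − 3.002) · e^(−0.0370·5/12)
= -0.0453 × 0.984702 = -0.045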